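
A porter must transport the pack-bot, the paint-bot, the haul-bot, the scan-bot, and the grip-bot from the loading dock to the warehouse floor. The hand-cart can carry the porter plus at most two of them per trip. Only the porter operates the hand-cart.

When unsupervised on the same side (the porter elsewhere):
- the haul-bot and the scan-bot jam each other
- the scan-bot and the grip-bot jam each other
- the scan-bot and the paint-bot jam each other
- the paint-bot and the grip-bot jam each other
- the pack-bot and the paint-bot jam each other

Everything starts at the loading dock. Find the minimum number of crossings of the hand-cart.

7

Counting alone: the porter can take at most 2 across per trip to the warehouse floor, so moving all 5 needs at least 3 loaded trips out, with a return between consecutive ones — at least 5 crossings.
The safety rule pushes this higher. Following every safe sequence of crossings, the most of the 5 that can be at the warehouse floor as the hand-cart arrives there on crossing 5 is 4 — never all 5.
So no plan with fewer than 7 crossings exists, and this one achieves 7:
1. Porter goes to the warehouse floor with the paint-bot and the scan-bot.  [the loading dock: the grip-bot, the haul-bot, the pack-bot | the warehouse floor: the paint-bot, the scan-bot]
2. Porter goes back to the loading dock with the paint-bot.  [the loading dock: the grip-bot, the haul-bot, the pack-bot, the paint-bot | the warehouse floor: the scan-bot]
3. Porter goes to the warehouse floor with the pack-bot and the paint-bot.  [the loading dock: the grip-bot, the haul-bot | the warehouse floor: the pack-bot, the paint-bot, the scan-bot]
4. Porter goes back to the loading dock with the paint-bot.  [the loading dock: the grip-bot, the haul-bot, the paint-bot | the warehouse floor: the pack-bot, the scan-bot]
5. Porter goes to the warehouse floor with the grip-bot and the haul-bot.  [the loading dock: the paint-bot | the warehouse floor: the grip-bot, the haul-bot, the pack-bot, the scan-bot]
6. Porter goes back to the loading dock with the scan-bot.  [the loading dock: the paint-bot, the scan-bot | the warehouse floor: the grip-bot, the haul-bot, the pack-bot]
7. Porter goes to the warehouse floor with the paint-bot and the scan-bot.  [the loading dock: — | the warehouse floor: the grip-bot, the haul-bot, the pack-bot, the paint-bot, the scan-bot]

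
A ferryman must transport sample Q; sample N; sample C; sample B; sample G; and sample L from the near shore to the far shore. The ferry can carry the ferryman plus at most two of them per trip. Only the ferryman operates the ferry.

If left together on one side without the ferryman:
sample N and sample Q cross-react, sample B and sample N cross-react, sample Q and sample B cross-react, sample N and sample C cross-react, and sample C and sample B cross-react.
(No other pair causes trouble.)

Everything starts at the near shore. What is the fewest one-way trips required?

Counting alone: the ferryman can take at most 2 across per trip to the far shore, so moving all 6 needs at least 3 loaded trips out, with a return between consecutive ones — at least 5 crossings.
The safety rule pushes this higher. Following every safe sequence of crossings, the most of the 6 that can be at the far shore as the ferry arrives there on crossings 5, 7 is 4, 5 respectively — never all 6.
So no plan with fewer than 9 crossings exists, and this one achieves 9:
1. Ferryman goes to the far shore with sample B and sample N.
2. Ferryman goes back to the near shore with sample N.
3. Ferryman goes to the far shore with sample C and sample Q.
4. Ferryman goes back to the near shore with sample B.
5. Ferryman goes to the far shore with sample G and sample N.
6. Ferryman goes back to the near shore with sample N.
7. Ferryman goes to the far shore with sample L and sample N.
8. Ferryman goes back to the near shore with sample N.
9. Ferryman goes to the far shore with sample B and sample N.

9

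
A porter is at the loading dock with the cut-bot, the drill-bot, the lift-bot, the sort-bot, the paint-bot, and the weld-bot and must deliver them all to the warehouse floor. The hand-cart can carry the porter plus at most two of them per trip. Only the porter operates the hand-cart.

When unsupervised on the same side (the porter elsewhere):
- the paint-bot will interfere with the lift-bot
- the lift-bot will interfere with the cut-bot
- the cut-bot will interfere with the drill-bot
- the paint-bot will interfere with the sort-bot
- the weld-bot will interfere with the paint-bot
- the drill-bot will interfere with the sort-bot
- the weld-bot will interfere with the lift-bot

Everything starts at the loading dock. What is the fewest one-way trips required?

impossible

Whatever the first load, the items left behind include a forbidden pair without the porter. No opening move is safe, so no plan exists.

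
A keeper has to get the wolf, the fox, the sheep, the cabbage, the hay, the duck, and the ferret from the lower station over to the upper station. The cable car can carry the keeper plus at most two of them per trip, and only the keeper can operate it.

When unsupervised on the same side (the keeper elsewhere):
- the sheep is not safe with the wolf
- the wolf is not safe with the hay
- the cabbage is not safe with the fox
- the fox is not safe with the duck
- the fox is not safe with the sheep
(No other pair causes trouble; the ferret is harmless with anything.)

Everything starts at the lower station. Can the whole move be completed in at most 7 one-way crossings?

Counting alone: the keeper can take at most 2 across per trip to the upper station, so moving all 7 needs at least 4 loaded trips out, with a return between consecutive ones — at least 7 crossings.
The safety rule pushes this higher. Following every safe sequence of crossings, the most of the 7 that can be at the upper station as the cable car arrives there on crossing 7 is 6 — never all 7.
So the move cannot be finished within 7 crossings. (The shortest complete plan takes 9:)
1. Keeper goes to the upper station with the fox and the wolf.  [the lower station: the cabbage, the duck, the ferret, the hay, the sheep | the upper station: the fox, the wolf]
2. Keeper goes back to the lower station alone.  [the lower station: the cabbage, the duck, the ferret, the hay, the sheep | the upper station: the fox, the wolf]
3. Keeper goes to the upper station with the cabbage.  [the lower station: the duck, the ferret, the hay, the sheep | the upper station: the cabbage, the fox, the wolf]
4. Keeper goes back to the lower station with the fox.  [the lower station: the duck, the ferret, the fox, the hay, the sheep | the upper station: the cabbage, the wolf]
5. Keeper goes to the upper station with the duck and the sheep.  [the lower station: the ferret, the fox, the hay | the upper station: the cabbage, the duck, the sheep, the wolf]
6. Keeper goes back to the lower station with the wolf.  [the lower station: the ferret, the fox, the hay, the wolf | the upper station: the cabbage, the duck, the sheep]
7. Keeper goes to the upper station with the ferret and the hay.  [the lower station: the fox, the wolf | the upper station: the cabbage, the duck, the ferret, the hay, the sheep]
8. Keeper goes back to the lower station alone.  [the lower station: the fox, the wolf | the upper station: the cabbage, the duck, the ferret, the hay, the sheep]
9. Keeper goes to the upper station with the fox and the wolf.  [the lower station: — | the upper station: the cabbage, the duck, the ferret, the fox, the hay, the sheep, the wolf]

No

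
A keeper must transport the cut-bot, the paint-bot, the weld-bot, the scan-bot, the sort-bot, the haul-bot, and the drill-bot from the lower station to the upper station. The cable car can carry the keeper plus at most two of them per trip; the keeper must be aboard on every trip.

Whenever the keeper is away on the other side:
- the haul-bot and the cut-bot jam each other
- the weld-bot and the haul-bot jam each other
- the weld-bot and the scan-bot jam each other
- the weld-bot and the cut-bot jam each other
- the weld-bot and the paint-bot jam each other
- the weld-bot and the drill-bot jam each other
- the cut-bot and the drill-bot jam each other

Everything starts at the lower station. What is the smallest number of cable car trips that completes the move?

11

Counting alone: the keeper can take at most 2 across per trip to the upper station, so moving all 7 needs at least 4 loaded trips out, with a return between consecutive ones — at least 7 crossings.
The safety rule pushes this higher. Following every safe sequence of crossings, the most of the 7 that can be at the upper station as the cable car arrives there on crossings 7, 9 is 5, 6 respectively — never all 7.
So no plan with fewer than 11 crossings exists, and this one achieves 11:
1. Keeper goes to the upper station with the cut-bot and the weld-bot.  [the lower station: the drill-bot, the haul-bot, the paint-bot, the scan-bot, the sort-bot | the upper station: the cut-bot, the weld-bot]
2. Keeper goes back to the lower station with the cut-bot.  [the lower station: the cut-bot, the drill-bot, the haul-bot, the paint-bot, the scan-bot, the sort-bot | the upper station: the weld-bot]
3. Keeper goes to the upper station with the cut-bot and the paint-bot.  [the lower station: the drill-bot, the haul-bot, the scan-bot, the sort-bot | the upper station: the cut-bot, the paint-bot, the weld-bot]
4. Keeper goes back to the lower station with the weld-bot.  [the lower station: the drill-bot, the haul-bot, the scan-bot, the sort-bot, the weld-bot | the upper station: the cut-bot, the paint-bot]
5. Keeper goes to the upper station with the scan-bot and the weld-bot.  [the lower station: the drill-bot, the haul-bot, the sort-bot | the upper station: the cut-bot, the paint-bot, the scan-bot, the weld-bot]
6. Keeper goes back to the lower station with the weld-bot.  [the lower station: the drill-bot, the haul-bot, the sort-bot, the weld-bot | the upper station: the cut-bot, the paint-bot, the scan-bot]
7. Keeper goes to the upper station with the sort-bot and the weld-bot.  [the lower station: the drill-bot, the haul-bot | the upper station: the cut-bot, the paint-bot, the scan-bot, the sort-bot, the weld-bot]
8. Keeper goes back to the lower station with the weld-bot.  [the lower station: the drill-bot, the haul-bot, the weld-bot | the upper station: the cut-bot, the paint-bot, the scan-bot, the sort-bot]
9. Keeper goes to the upper station with the drill-bot and the haul-bot.  [the lower station: the weld-bot | the upper station: the cut-bot, the drill-bot, the haul-bot, the paint-bot, the scan-bot, the sort-bot]
10. Keeper goes back to the lower station with the cut-bot.  [the lower station: the cut-bot, the weld-bot | the upper station: the drill-bot, the haul-bot, the paint-bot, the scan-bot, the sort-bot]
11. Keeper goes to the upper station with the cut-bot and the weld-bot.  [the lower station: — | the upper station: the cut-bot, the drill-bot, the haul-bot, the paint-bot, the scan-bot, the sort-bot, the weld-bot]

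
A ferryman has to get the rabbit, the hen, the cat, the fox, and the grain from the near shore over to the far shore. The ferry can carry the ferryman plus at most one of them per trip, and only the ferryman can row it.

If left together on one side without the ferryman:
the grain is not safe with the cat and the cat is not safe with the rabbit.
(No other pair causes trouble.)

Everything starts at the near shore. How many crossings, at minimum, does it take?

Counting alone: the ferryman can take at most 1 across per trip to the far shore, so moving all 5 needs at least 5 loaded trips out, with a return between consecutive ones — at least 9 crossings.
The safety rule pushes this higher. Following every safe sequence of crossings, the most of the 5 that can be at the far shore as the ferry arrives there on crossing 9 is 4 — never all 5.
So no plan with fewer than 11 crossings exists, and this one achieves 11:
1. Ferryman goes to the far shore with the cat.  [the near shore: the fox, the grain, the hen, the rabbit | the far shore: the cat]
2. Ferryman goes back to the near shore alone.  [the near shore: the fox, the grain, the hen, the rabbit | the far shore: the cat]
3. Ferryman goes to the far shore with the rabbit.  [the near shore: the fox, the grain, the hen | the far shore: the cat, the rabbit]
4. Ferryman goes back to the near shore with the cat.  [the near shore: the cat, the fox, the grain, the hen | the far shore: the rabbit]
5. Ferryman goes to the far shore with the grain.  [the near shore: the cat, the fox, the hen | the far shore: the grain, the rabbit]
6. Ferryman goes back to the near shore alone.  [the near shore: the cat, the fox, the hen | the far shore: the grain, the rabbit]
7. Ferryman goes to the far shore with the hen.  [the near shore: the cat, the fox | the far shore: the grain, the hen, the rabbit]
8. Ferryman goes back to the near shore alone.  [the near shore: the cat, the fox | the far shore: the grain, the hen, the rabbit]
9. Ferryman goes to the far shore with the fox.  [the near shore: the cat | the far shore: the fox, the grain, the hen, the rabbit]
10. Ferryman goes back to the near shore alone.  [the near shore: the cat | the far shore: the fox, the grain, the hen, the rabbit]
11. Ferryman goes to the far shore with the cat.  [the near shore: — | the far shore: the cat, the fox, the grain, the hen, the rabbit]

11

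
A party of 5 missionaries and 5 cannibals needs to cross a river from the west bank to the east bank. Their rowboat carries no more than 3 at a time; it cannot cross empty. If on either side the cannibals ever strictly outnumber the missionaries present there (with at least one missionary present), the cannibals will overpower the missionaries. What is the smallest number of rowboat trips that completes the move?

11

Counting alone: each trip to the east bank takes at most 3 across and each return brings at least 1 back, so after t trips out (and t−1 returns) at most 3t − (t−1) of the 10 are across; that first reaches 10 at t = 5, so at least 9 crossings are needed.
The safety rule pushes this higher. Following every safe sequence of crossings, the most of the 10 that can be at the east bank as the rowboat arrives there on crossing 9 is 9 — never all 10.
So no plan with fewer than 11 crossings exists, and this one achieves 11:
1. 2 cannibals → the east bank.  (the west bank: 5M 3C; the east bank: 0M 2C)
2. 1 cannibal ← the west bank.  (the west bank: 5M 4C; the east bank: 0M 1C)
3. 3 cannibals → the east bank.  (the west bank: 5M 1C; the east bank: 0M 4C)
4. 1 cannibal ← the west bank.  (the west bank: 5M 2C; the east bank: 0M 3C)
5. 3 missionaries → the east bank.  (the west bank: 2M 2C; the east bank: 3M 3C)
6. 1 missionary and 1 cannibal ← the west bank.  (the west bank: 3M 3C; the east bank: 2M 2C)
7. 3 missionaries → the east bank.  (the west bank: 0M 3C; the east bank: 5M 2C)
8. 1 cannibal ← the west bank.  (the west bank: 0M 4C; the east bank: 5M 1C)
9. 2 cannibals → the east bank.  (the west bank: 0M 2C; the east bank: 5M 3C)
10. 1 cannibal ← the west bank.  (the west bank: 0M 3C; the east bank: 5M 2C)
11. 3 cannibals → the east bank.  (the west bank: 0M 0C; the east bank: 5M 5C)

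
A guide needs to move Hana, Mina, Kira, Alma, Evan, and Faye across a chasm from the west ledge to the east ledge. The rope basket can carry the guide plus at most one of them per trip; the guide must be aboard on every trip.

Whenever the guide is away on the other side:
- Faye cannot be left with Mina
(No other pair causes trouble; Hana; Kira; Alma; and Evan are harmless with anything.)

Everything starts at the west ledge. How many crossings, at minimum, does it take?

11

Counting alone: the guide can take at most 1 across per trip to the east ledge, so moving all 6 needs at least 6 loaded trips out, with a return between consecutive ones — at least 11 crossings.
The plan below uses exactly 11 crossings, so it is optimal:
1. Guide goes to the east ledge with Mina.  [the west ledge: Alma, Evan, Faye, Hana, Kira | the east ledge: Mina]
2. Guide goes back to the west ledge alone.  [the west ledge: Alma, Evan, Faye, Hana, Kira | the east ledge: Mina]
3. Guide goes to the east ledge with Hana.  [the west ledge: Alma, Evan, Faye, Kira | the east ledge: Hana, Mina]
4. Guide goes back to the west ledge alone.  [the west ledge: Alma, Evan, Faye, Kira | the east ledge: Hana, Mina]
5. Guide goes to the east ledge with Kira.  [the west ledge: Alma, Evan, Faye | the east ledge: Hana, Kira, Mina]
6. Guide goes back to the west ledge alone.  [the west ledge: Alma, Evan, Faye | the east ledge: Hana, Kira, Mina]
7. Guide goes to the east ledge with Alma.  [the west ledge: Evan, Faye | the east ledge: Alma, Hana, Kira, Mina]
8. Guide goes back to the west ledge alone.  [the west ledge: Evan, Faye | the east ledge: Alma, Hana, Kira, Mina]
9. Guide goes to the east ledge with Evan.  [the west ledge: Faye | the east ledge: Alma, Evan, Hana, Kira, Mina]
10. Guide goes back to the west ledge alone.  [the west ledge: Faye | the east ledge: Alma, Evan, Hana, Kira, Mina]
11. Guide goes to the east ledge with Faye.  [the west ledge: — | the east ledge: Alma, Evan, Faye, Hana, Kira, Mina]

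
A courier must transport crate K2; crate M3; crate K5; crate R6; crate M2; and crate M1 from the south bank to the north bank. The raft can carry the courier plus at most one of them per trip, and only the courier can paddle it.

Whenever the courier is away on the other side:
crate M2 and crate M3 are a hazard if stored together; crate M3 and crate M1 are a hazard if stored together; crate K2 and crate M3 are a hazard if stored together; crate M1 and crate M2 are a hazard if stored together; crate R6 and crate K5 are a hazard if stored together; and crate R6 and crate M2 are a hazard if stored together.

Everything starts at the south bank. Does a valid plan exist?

No

Whatever the first load, the items left behind include a forbidden pair without the courier. No opening move is safe, so no plan exists.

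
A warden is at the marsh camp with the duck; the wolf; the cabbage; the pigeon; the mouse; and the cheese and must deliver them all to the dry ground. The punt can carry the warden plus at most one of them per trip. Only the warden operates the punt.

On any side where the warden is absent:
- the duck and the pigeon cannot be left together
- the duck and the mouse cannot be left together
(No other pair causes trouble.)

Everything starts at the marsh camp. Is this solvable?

Yes

1. Warden goes to the dry ground with the duck.  [the marsh camp: the cabbage, the cheese, the mouse, the pigeon, the wolf | the dry ground: the duck]
2. Warden goes back to the marsh camp alone.  [the marsh camp: the cabbage, the cheese, the mouse, the pigeon, the wolf | the dry ground: the duck]
3. Warden goes to the dry ground with the wolf.  [the marsh camp: the cabbage, the cheese, the mouse, the pigeon | the dry ground: the duck, the wolf]
4. Warden goes back to the marsh camp alone.  [the marsh camp: the cabbage, the cheese, the mouse, the pigeon | the dry ground: the duck, the wolf]
5. Warden goes to the dry ground with the cabbage.  [the marsh camp: the cheese, the mouse, the pigeon | the dry ground: the cabbage, the duck, the wolf]
6. Warden goes back to the marsh camp alone.  [the marsh camp: the cheese, the mouse, the pigeon | the dry ground: the cabbage, the duck, the wolf]
7. Warden goes to the dry ground with the pigeon.  [the marsh camp: the cheese, the mouse | the dry ground: the cabbage, the duck, the pigeon, the wolf]
8. Warden goes back to the marsh camp with the duck.  [the marsh camp: the cheese, the duck, the mouse | the dry ground: the cabbage, the pigeon, the wolf]
9. Warden goes to the dry ground with the mouse.  [the marsh camp: the cheese, the duck | the dry ground: the cabbage, the mouse, the pigeon, the wolf]
10. Warden goes back to the marsh camp alone.  [the marsh camp: the cheese, the duck | the dry ground: the cabbage, the mouse, the pigeon, the wolf]
11. Warden goes to the dry ground with the cheese.  [the marsh camp: the duck | the dry ground: the cabbage, the cheese, the mouse, the pigeon, the wolf]
12. Warden goes back to the marsh camp alone.  [the marsh camp: the duck | the dry ground: the cabbage, the cheese, the mouse, the pigeon, the wolf]
13. Warden goes to the dry ground with the duck.  [the marsh camp: — | the dry ground: the cabbage, the cheese, the duck, the mouse, the pigeon, the wolf]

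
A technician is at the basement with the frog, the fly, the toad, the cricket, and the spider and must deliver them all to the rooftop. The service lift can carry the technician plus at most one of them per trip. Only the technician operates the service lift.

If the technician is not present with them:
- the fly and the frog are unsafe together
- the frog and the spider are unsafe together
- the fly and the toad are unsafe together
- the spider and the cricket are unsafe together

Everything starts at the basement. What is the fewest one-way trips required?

impossible

Whatever the first load, the items left behind include a forbidden pair without the technician. No opening move is safe, so no plan exists.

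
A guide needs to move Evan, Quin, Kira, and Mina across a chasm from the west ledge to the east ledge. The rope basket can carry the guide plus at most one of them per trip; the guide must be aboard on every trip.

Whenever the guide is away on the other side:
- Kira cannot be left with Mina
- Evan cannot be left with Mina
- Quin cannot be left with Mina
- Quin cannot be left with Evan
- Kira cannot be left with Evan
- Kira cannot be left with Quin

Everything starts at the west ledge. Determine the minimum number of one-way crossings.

Whatever the first load, the items left behind include a forbidden pair without the guide. No opening move is safe, so no plan exists.

impossible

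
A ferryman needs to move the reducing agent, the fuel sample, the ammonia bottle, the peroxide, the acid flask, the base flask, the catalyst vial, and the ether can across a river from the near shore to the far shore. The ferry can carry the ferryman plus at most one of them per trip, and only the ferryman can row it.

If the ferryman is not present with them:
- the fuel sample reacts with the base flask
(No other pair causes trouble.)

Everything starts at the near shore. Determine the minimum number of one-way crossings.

Counting alone: the ferryman can take at most 1 across per trip to the far shore, so moving all 8 needs at least 8 loaded trips out, with a return between consecutive ones — at least 15 crossings.
The plan below uses exactly 15 crossings, so it is optimal:
1. Ferryman goes to the far shore with the fuel sample.
2. Ferryman goes back to the near shore alone.
3. Ferryman goes to the far shore with the reducing agent.
4. Ferryman goes back to the near shore alone.
5. Ferryman goes to the far shore with the ammonia bottle.
6. Ferryman goes back to the near shore alone.
7. Ferryman goes to the far shore with the peroxide.
8. Ferryman goes back to the near shore alone.
9. Ferryman goes to the far shore with the acid flask.
10. Ferryman goes back to the near shore alone.
11. Ferryman goes to the far shore with the catalyst vial.
12. Ferryman goes back to the near shore alone.
13. Ferryman goes to the far shore with the ether can.
14. Ferryman goes back to the near shore alone.
15. Ferryman goes to the far shore with the base flask.

15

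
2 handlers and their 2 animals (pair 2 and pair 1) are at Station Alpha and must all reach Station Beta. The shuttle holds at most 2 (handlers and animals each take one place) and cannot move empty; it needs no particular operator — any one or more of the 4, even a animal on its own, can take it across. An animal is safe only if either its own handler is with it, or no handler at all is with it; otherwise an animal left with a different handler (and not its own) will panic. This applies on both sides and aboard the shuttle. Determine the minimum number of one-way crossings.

Counting alone: each trip to Station Beta takes at most 2 across and each return brings at least 1 back, so after t trips out (and t−1 returns) at most 2t − (t−1) of the 4 are across; that first reaches 4 at t = 3, so at least 5 crossings are needed.
The plan below uses exactly 5 crossings, so it is optimal:
1. animal 2 and handler 2 cross → Station Beta.
2. handler 2 crosses ← Station Alpha.
3. handler 1 and handler 2 cross → Station Beta.
4. handler 1 crosses ← Station Alpha.
5. animal 1 and handler 1 cross → Station Beta.

5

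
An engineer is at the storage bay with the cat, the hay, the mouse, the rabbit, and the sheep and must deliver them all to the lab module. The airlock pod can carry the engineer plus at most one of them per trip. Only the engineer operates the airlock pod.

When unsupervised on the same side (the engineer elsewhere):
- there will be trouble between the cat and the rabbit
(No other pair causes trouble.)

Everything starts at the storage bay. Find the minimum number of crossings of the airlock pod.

9

Counting alone: the engineer can take at most 1 across per trip to the lab module, so moving all 5 needs at least 5 loaded trips out, with a return between consecutive ones — at least 9 crossings.
The plan below uses exactly 9 crossings, so it is optimal:
1. Engineer goes to the lab module with the cat.  [the storage bay: the hay, the mouse, the rabbit, the sheep | the lab module: the cat]
2. Engineer goes back to the storage bay alone.  [the storage bay: the hay, the mouse, the rabbit, the sheep | the lab module: the cat]
3. Engineer goes to the lab module with the hay.  [the storage bay: the mouse, the rabbit, the sheep | the lab module: the cat, the hay]
4. Engineer goes back to the storage bay alone.  [the storage bay: the mouse, the rabbit, the sheep | the lab module: the cat, the hay]
5. Engineer goes to the lab module with the mouse.  [the storage bay: the rabbit, the sheep | the lab module: the cat, the hay, the mouse]
6. Engineer goes back to the storage bay alone.  [the storage bay: the rabbit, the sheep | the lab module: the cat, the hay, the mouse]
7. Engineer goes to the lab module with the sheep.  [the storage bay: the rabbit | the lab module: the cat, the hay, the mouse, the sheep]
8. Engineer goes back to the storage bay alone.  [the storage bay: the rabbit | the lab module: the cat, the hay, the mouse, the sheep]
9. Engineer goes to the lab module with the rabbit.  [the storage bay: — | the lab module: the cat, the hay, the mouse, the rabbit, the sheep]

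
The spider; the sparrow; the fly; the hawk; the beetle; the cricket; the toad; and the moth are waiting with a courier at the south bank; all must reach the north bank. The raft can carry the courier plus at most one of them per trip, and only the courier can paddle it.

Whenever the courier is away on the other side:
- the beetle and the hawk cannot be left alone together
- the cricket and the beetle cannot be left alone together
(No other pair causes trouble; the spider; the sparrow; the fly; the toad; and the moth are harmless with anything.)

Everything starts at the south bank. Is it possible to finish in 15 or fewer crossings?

No

Counting alone: the courier can take at most 1 across per trip to the north bank, so moving all 8 needs at least 8 loaded trips out, with a return between consecutive ones — at least 15 crossings.
The safety rule pushes this higher. Following every safe sequence of crossings, the most of the 8 that can be at the north bank as the raft arrives there on crossing 15 is 7 — never all 8.
So the move cannot be finished within 15 crossings. (The shortest complete plan takes 17:)
1. Courier goes to the north bank with the beetle.  [the south bank: the cricket, the fly, the hawk, the moth, the sparrow, the spider, the toad | the north bank: the beetle]
2. Courier goes back to the south bank alone.  [the south bank: the cricket, the fly, the hawk, the moth, the sparrow, the spider, the toad | the north bank: the beetle]
3. Courier goes to the north bank with the spider.  [the south bank: the cricket, the fly, the hawk, the moth, the sparrow, the toad | the north bank: the beetle, the spider]
4. Courier goes back to the south bank alone.  [the south bank: the cricket, the fly, the hawk, the moth, the sparrow, the toad | the north bank: the beetle, the spider]
5. Courier goes to the north bank with the sparrow.  [the south bank: the cricket, the fly, the hawk, the moth, the toad | the north bank: the beetle, the sparrow, the spider]
6. Courier goes back to the south bank alone.  [the south bank: the cricket, the fly, the hawk, the moth, the toad | the north bank: the beetle, the sparrow, the spider]
7. Courier goes to the north bank with the fly.  [the south bank: the cricket, the hawk, the moth, the toad | the north bank: the beetle, the fly, the sparrow, the spider]
8. Courier goes back to the south bank alone.  [the south bank: the cricket, the hawk, the moth, the toad | the north bank: the beetle, the fly, the sparrow, the spider]
9. Courier goes to the north bank with the hawk.  [the south bank: the cricket, the moth, the toad | the north bank: the beetle, the fly, the hawk, the sparrow, the spider]
10. Courier goes back to the south bank with the beetle.  [the south bank: the beetle, the cricket, the moth, the toad | the north bank: the fly, the hawk, the sparrow, the spider]
11. Courier goes to the north bank with the cricket.  [the south bank: the beetle, the moth, the toad | the north bank: the cricket, the fly, the hawk, the sparrow, the spider]
12. Courier goes back to the south bank alone.  [the south bank: the beetle, the moth, the toad | the north bank: the cricket, the fly, the hawk, the sparrow, the spider]
13. Courier goes to the north bank with the toad.  [the south bank: the beetle, the moth | the north bank: the cricket, the fly, the hawk, the sparrow, the spider, the toad]
14. Courier goes back to the south bank alone.  [the south bank: the beetle, the moth | the north bank: the cricket, the fly, the hawk, the sparrow, the spider, the toad]
15. Courier goes to the north bank with the moth.  [the south bank: the beetle | the north bank: the cricket, the fly, the hawk, the moth, the sparrow, the spider, the toad]
16. Courier goes back to the south bank alone.  [the south bank: the beetle | the north bank: the cricket, the fly, the hawk, the moth, the sparrow, the spider, the toad]
17. Courier goes to the north bank with the beetle.  [the south bank: — | the north bank: the beetle, the cricket, the fly, the hawk, the moth, the sparrow, the spider, the toad]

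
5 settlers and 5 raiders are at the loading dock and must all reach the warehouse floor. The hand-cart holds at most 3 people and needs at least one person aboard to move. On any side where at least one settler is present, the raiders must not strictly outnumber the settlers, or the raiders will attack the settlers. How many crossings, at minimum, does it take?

Counting alone: each trip to the warehouse floor takes at most 3 across and each return brings at least 1 back, so after t trips out (and t−1 returns) at most 3t − (t−1) of the 10 are across; that first reaches 10 at t = 5, so at least 9 crossings are needed.
The safety rule pushes this higher. Following every safe sequence of crossings, the most of the 10 that can be at the warehouse floor as the hand-cart arrives there on crossing 9 is 9 — never all 10.
So no plan with fewer than 11 crossings exists, and this one achieves 11:
1. 2 raiders → the warehouse floor.  (the loading dock: 5S 3R; the warehouse floor: 0S 2R)
2. 1 raider ← the loading dock.  (the loading dock: 5S 4R; the warehouse floor: 0S 1R)
3. 3 raiders → the warehouse floor.  (the loading dock: 5S 1R; the warehouse floor: 0S 4R)
4. 1 raider ← the loading dock.  (the loading dock: 5S 2R; the warehouse floor: 0S 3R)
5. 3 settlers → the warehouse floor.  (the loading dock: 2S 2R; the warehouse floor: 3S 3R)
6. 1 settler and 1 raider ← the loading dock.  (the loading dock: 3S 3R; the warehouse floor: 2S 2R)
7. 3 settlers → the warehouse floor.  (the loading dock: 0S 3R; the warehouse floor: 5S 2R)
8. 1 raider ← the loading dock.  (the loading dock: 0S 4R; the warehouse floor: 5S 1R)
9. 2 raiders → the warehouse floor.  (the loading dock: 0S 2R; the warehouse floor: 5S 3R)
10. 1 raider ← the loading dock.  (the loading dock: 0S 3R; the warehouse floor: 5S 2R)
11. 3 raiders → the warehouse floor.  (the loading dock: 0S 0R; the warehouse floor: 5S 5R)

11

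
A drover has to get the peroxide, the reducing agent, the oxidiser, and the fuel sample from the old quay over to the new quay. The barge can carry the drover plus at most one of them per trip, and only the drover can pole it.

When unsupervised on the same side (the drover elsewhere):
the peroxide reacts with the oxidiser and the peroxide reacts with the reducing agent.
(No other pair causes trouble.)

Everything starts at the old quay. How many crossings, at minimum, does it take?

9

Counting alone: the drover can take at most 1 across per trip to the new quay, so moving all 4 needs at least 4 loaded trips out, with a return between consecutive ones — at least 7 crossings.
The safety rule pushes this higher. Following every safe sequence of crossings, the most of the 4 that can be at the new quay as the barge arrives there on crossing 7 is 3 — never all 4.
So no plan with fewer than 9 crossings exists, and this one achieves 9:
1. Drover goes to the new quay with the peroxide.  [the old quay: the fuel sample, the oxidiser, the reducing agent | the new quay: the peroxide]
2. Drover goes back to the old quay alone.  [the old quay: the fuel sample, the oxidiser, the reducing agent | the new quay: the peroxide]
3. Drover goes to the new quay with the reducing agent.  [the old quay: the fuel sample, the oxidiser | the new quay: the peroxide, the reducing agent]
4. Drover goes back to the old quay with the peroxide.  [the old quay: the fuel sample, the oxidiser, the peroxide | the new quay: the reducing agent]
5. Drover goes to the new quay with the oxidiser.  [the old quay: the fuel sample, the peroxide | the new quay: the oxidiser, the reducing agent]
6. Drover goes back to the old quay alone.  [the old quay: the fuel sample, the peroxide | the new quay: the oxidiser, the reducing agent]
7. Drover goes to the new quay with the fuel sample.  [the old quay: the peroxide | the new quay: the fuel sample, the oxidiser, the reducing agent]
8. Drover goes back to the old quay alone.  [the old quay: the peroxide | the new quay: the fuel sample, the oxidiser, the reducing agent]
9. Drover goes to the new quay with the peroxide.  [the old quay: — | the new quay: the fuel sample, the oxidiser, the peroxide, the reducing agent]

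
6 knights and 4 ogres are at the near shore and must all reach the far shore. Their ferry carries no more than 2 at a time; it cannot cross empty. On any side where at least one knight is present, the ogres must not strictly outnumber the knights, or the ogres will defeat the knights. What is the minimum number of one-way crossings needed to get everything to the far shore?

Counting alone: each trip to the far shore takes at most 2 across and each return brings at least 1 back, so after t trips out (and t−1 returns) at most 2t − (t−1) of the 10 are across; that first reaches 10 at t = 9, so at least 17 crossings are needed.
The plan below uses exactly 17 crossings, so it is optimal:
1. 2 ogres → the far shore.  (the near shore: 6K 2O; the far shore: 0K 2O)
2. 1 ogre ← the near shore.  (the near shore: 6K 3O; the far shore: 0K 1O)
3. 2 ogres → the far shore.  (the near shore: 6K 1O; the far shore: 0K 3O)
4. 1 ogre ← the near shore.  (the near shore: 6K 2O; the far shore: 0K 2O)
5. 2 knights → the far shore.  (the near shore: 4K 2O; the far shore: 2K 2O)
6. 1 ogre ← the near shore.  (the near shore: 4K 3O; the far shore: 2K 1O)
7. 1 knight and 1 ogre → the far shore.  (the near shore: 3K 2O; the far shore: 3K 2O)
8. 1 ogre ← the near shore.  (the near shore: 3K 3O; the far shore: 3K 1O)
9. 2 ogres → the far shore.  (the near shore: 3K 1O; the far shore: 3K 3O)
10. 1 ogre ← the near shore.  (the near shore: 3K 2O; the far shore: 3K 2O)
11. 1 knight and 1 ogre → the far shore.  (the near shore: 2K 1O; the far shore: 4K 3O)
12. 1 ogre ← the near shore.  (the near shore: 2K 2O; the far shore: 4K 2O)
13. 2 ogres → the far shore.  (the near shore: 2K 0O; the far shore: 4K 4O)
14. 1 ogre ← the near shore.  (the near shore: 2K 1O; the far shore: 4K 3O)
15. 1 knight and 1 ogre → the far shore.  (the near shore: 1K 0O; the far shore: 5K 4O)
16. 1 ogre ← the near shore.  (the near shore: 1K 1O; the far shore: 5K 3O)
17. 1 knight and 1 ogre → the far shore.  (the near shore: 0K 0O; the far shore: 6K 4O)

17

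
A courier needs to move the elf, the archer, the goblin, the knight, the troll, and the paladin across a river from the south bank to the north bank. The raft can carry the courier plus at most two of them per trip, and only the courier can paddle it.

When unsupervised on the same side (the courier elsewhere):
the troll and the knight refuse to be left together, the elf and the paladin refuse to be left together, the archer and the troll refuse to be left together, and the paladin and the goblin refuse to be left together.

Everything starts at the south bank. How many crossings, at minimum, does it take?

7

Counting alone: the courier can take at most 2 across per trip to the north bank, so moving all 6 needs at least 3 loaded trips out, with a return between consecutive ones — at least 5 crossings.
The safety rule pushes this higher. Following every safe sequence of crossings, the most of the 6 that can be at the north bank as the raft arrives there on crossing 5 is 5 — never all 6.
So no plan with fewer than 7 crossings exists, and this one achieves 7:
1. Courier goes to the north bank with the paladin and the troll.  [the south bank: the archer, the elf, the goblin, the knight | the north bank: the paladin, the troll]
2. Courier goes back to the south bank alone.  [the south bank: the archer, the elf, the goblin, the knight | the north bank: the paladin, the troll]
3. Courier goes to the north bank with the archer and the elf.  [the south bank: the goblin, the knight | the north bank: the archer, the elf, the paladin, the troll]
4. Courier goes back to the south bank with the paladin and the troll.  [the south bank: the goblin, the knight, the paladin, the troll | the north bank: the archer, the elf]
5. Courier goes to the north bank with the goblin and the knight.  [the south bank: the paladin, the troll | the north bank: the archer, the elf, the goblin, the knight]
6. Courier goes back to the south bank alone.  [the south bank: the paladin, the troll | the north bank: the archer, the elf, the goblin, the knight]
7. Courier goes to the north bank with the paladin and the troll.  [the south bank: — | the north bank: the archer, the elf, the goblin, the knight, the paladin, the troll]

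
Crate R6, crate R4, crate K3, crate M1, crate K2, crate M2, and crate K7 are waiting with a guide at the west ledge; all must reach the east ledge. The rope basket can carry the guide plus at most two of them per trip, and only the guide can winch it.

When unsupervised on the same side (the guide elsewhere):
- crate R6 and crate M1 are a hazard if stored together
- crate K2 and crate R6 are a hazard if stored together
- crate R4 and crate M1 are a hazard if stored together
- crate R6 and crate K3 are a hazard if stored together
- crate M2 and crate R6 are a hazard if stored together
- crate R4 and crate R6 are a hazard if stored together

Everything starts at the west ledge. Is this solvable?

1. Guide goes to the east ledge with crate R4 and crate R6.
2. Guide goes back to the west ledge with crate R6.
3. Guide goes to the east ledge with crate K3 and crate R6.
4. Guide goes back to the west ledge with crate R6.
5. Guide goes to the east ledge with crate K2 and crate R6.
6. Guide goes back to the west ledge with crate R6.
7. Guide goes to the east ledge with crate M2 and crate R6.
8. Guide goes back to the west ledge with crate R6.
9. Guide goes to the east ledge with crate K7 and crate R6.
10. Guide goes back to the west ledge with crate R6.
11. Guide goes to the east ledge with crate M1 and crate R6.

Yes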